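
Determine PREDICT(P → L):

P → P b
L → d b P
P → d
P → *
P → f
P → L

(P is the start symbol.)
{ 'd' }

PREDICT(P → L) = (FIRST(RHS) \ {ε}) ∪ (FOLLOW(P) if ε ∈ FIRST(RHS), i.e. RHS ⇒* ε)
FIRST(L) = { 'd' }
FIRST(L) = { 'd' }
ε ∉ FIRST(L), so FOLLOW(P) is not added.
PREDICT(P → L) = { 'd' }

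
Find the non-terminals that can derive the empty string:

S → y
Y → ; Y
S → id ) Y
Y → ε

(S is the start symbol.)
A non-terminal is nullable if it can derive ε (the empty string): either it has an ε-production, or it has a production whose right-hand side consists entirely of nullable non-terminals.

ε-productions: Y → ε
So Y is immediately nullable.
No further non-terminal can be added: every production for the remaining non-terminals contains a terminal or a non-nullable non-terminal.
Nullable = { 'Y' }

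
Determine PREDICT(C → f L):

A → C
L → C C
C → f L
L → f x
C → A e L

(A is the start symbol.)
PREDICT(C → f L) = (FIRST(RHS) \ {ε}) ∪ (FOLLOW(C) if ε ∈ FIRST(RHS), i.e. RHS ⇒* ε)
FIRST(f L) = { 'f' }
ε ∉ FIRST(f L), so FOLLOW(C) is not added.
PREDICT(C → f L) = { 'f' }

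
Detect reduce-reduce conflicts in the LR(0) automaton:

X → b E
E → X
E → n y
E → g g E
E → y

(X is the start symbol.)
Augment with X' → X and build the canonical LR(0) collection (I0 = CLOSURE({[X' → . X]}), then GOTO on every symbol after a dot until no new states appear). It has 11 states:
  I0: { [X → . b E], [X' → . X] }  — shift
  I1: { [X' → X .] }  — accept
  I2: { [E → . X], [E → . g g E], [E → . n y], [E → . y], [X → . b E], [X → b . E] }  — shift
  I3: { [X → b E .] }  — reduce
  I4: { [E → X .] }  — reduce
  I5: { [E → g . g E] }  — shift
  I6: { [E → n . y] }  — shift
  I7: { [E → y .] }  — reduce
  I8: { [E → n y .] }  — reduce
  I9: { [E → . X], [E → . g g E], [E → . n y], [E → . y], [E → g g . E], [X → . b E] }  — shift
  I10: { [E → g g E .] }  — reduce

No state contains more than one complete item.

Answer: No reduce-reduce conflicts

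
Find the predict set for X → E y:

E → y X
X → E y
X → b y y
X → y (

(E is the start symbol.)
{ 'y' }

PREDICT(X → E y) = (FIRST(RHS) \ {ε}) ∪ (FOLLOW(X) if ε ∈ FIRST(RHS), i.e. RHS ⇒* ε)
FIRST(E) = { 'y' }
FIRST(E y) = { 'y' }
ε ∉ FIRST(E y), so FOLLOW(X) is not added.
PREDICT(X → E y) = { 'y' }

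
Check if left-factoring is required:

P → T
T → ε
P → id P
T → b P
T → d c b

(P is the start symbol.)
No, left-factoring is not needed

Left-factoring is needed when two productions for the same non-terminal
share a common prefix on the right-hand side.

Productions for P:
  P → T
  P → id P
Productions for T:
  T → ε
  T → b P
  T → d c b

No common prefixes found.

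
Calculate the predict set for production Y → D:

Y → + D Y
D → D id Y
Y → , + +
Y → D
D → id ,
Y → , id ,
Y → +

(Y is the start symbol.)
{ 'id' }

PREDICT(Y → D) = (FIRST(RHS) \ {ε}) ∪ (FOLLOW(Y) if ε ∈ FIRST(RHS), i.e. RHS ⇒* ε)
FIRST(D) = { 'id' }
FIRST(D) = { 'id' }
ε ∉ FIRST(D), so FOLLOW(Y) is not added.
PREDICT(Y → D) = { 'id' }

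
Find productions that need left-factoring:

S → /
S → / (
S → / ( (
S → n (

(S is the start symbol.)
Yes, S has productions with common prefix '/'

Left-factoring is needed when two productions for the same non-terminal
share a common prefix on the right-hand side.

Productions for S:
  S → /
  S → / (
  S → / ( (
  S → n (

Found common prefix '/' in productions for S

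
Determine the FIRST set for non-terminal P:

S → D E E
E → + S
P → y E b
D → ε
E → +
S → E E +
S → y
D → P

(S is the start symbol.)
To compute FIRST(P), examine every production with P on the left-hand side, reading each right-hand side left to right until a non-nullable symbol is reached.

From P → y E b:
  - y is a terminal: add 'y' and stop

Collecting: FIRST(P) = { 'y' }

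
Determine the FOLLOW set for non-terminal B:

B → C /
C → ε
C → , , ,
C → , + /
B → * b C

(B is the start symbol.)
To compute FOLLOW(B), find every occurrence of B on a right-hand side N → α B β: add FIRST(β) \ {ε}, and if β is empty or nullable also add FOLLOW(N). Iterate to a fixed point.

B is the start symbol, so $ ∈ FOLLOW(B).
B does not occur on any right-hand side.

Taking the union: FOLLOW(B) = { $ }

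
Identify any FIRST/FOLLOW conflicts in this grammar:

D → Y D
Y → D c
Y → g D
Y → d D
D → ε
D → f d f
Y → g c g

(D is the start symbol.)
Yes. D → Y D with FOLLOW(D) on { 'c', 'd', 'f', 'g' }; D → f d f with FOLLOW(D) on { 'f' }

Nullable non-terminals: D.
FIRST sets used below: FIRST(Y) = { 'c', 'd', 'f', 'g' }

D: nullable alternative(s) D → ε; FOLLOW(D) = { $, 'c', 'd', 'f', 'g' }
  D → Y D: FIRST \ {ε} = { 'c', 'd', 'f', 'g' } — overlaps FOLLOW(D) on { 'c', 'd', 'f', 'g' }: CONFLICT
  D → ε: FIRST \ {ε} = { } — this is the only nullable alternative, skip
  D → f d f: FIRST \ {ε} = { 'f' } — overlaps FOLLOW(D) on { 'f' }: CONFLICT

Y has no nullable alternative, so no FIRST/FOLLOW check is needed there.

So the grammar has 2 FIRST/FOLLOW conflicts (marked CONFLICT above).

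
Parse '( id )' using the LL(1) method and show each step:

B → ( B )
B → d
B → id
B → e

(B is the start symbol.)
Stack is shown with the top on the left.

Stack    Input     Action
-------------------------
B $      ( id ) $  output B → ( B )
( B ) $  ( id ) $  match '('
B ) $    id ) $    output B → id
id ) $   id ) $    match 'id'
) $      ) $       match ')'
$        $         accept

The string is accepted.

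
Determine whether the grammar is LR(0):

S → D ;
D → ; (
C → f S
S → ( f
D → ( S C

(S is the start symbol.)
Augment with S' → S and build the canonical LR(0) collection (I0 = CLOSURE({[S' → . S]}), then GOTO on every symbol after a dot until no new states appear). It has 12 states:
  I0: { [D → . ( S C], [D → . ; (], [S → . ( f], [S → . D ;], [S' → . S] }  — shift
  I1: { [D → ( . S C], [D → . ( S C], [D → . ; (], [S → ( . f], [S → . ( f], [S → . D ;] }  — shift
  I2: { [D → ; . (] }  — shift
  I3: { [S → D . ;] }  — shift
  I4: { [S' → S .] }  — accept
  I5: { [S → D ; .] }  — reduce
  I6: { [D → ; ( .] }  — reduce
  I7: { [C → . f S], [D → ( S . C] }  — shift
  I8: { [S → ( f .] }  — reduce
  I9: { [D → ( S C .] }  — reduce
  I10: { [C → f . S], [D → . ( S C], [D → . ; (], [S → . ( f], [S → . D ;] }  — shift
  I11: { [C → f S .] }  — reduce

Every state is either a pure shift/goto state or contains exactly one complete item and nothing to shift — no conflicts. The grammar is LR(0).

Answer: Yes, the grammar is LR(0)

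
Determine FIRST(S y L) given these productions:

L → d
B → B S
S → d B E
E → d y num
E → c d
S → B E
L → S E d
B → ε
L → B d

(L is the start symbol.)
{ 'c', 'd' }

FIRST sets of the non-terminals involved (from the grammar, by fixed-point iteration):
  FIRST(S) = { 'c', 'd' }

To compute FIRST(S y L), process the symbols left to right:
Symbol S is a non-terminal. Add FIRST(S) \ {ε} = { 'c', 'd' }
S is not nullable (ε ∉ FIRST(S)), so stop here.
FIRST(S y L) = { 'c', 'd' }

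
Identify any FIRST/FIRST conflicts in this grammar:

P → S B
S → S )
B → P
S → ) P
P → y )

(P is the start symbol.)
Yes. S → S ')' / S → ')' P on { ')' }

A FIRST/FIRST conflict occurs when two productions N → α and N → β for the same non-terminal have FIRST(α) ∩ FIRST(β) ≠ ∅ (with ε ∈ FIRST of a nullable right-hand side, so two nullable alternatives also conflict).

FIRST sets of the non-terminals at (or reachable through a nullable prefix from) the front of some alternative:
  FIRST(S) = { ')' }

Productions for P:
  P → S B: FIRST = { ')' }
  P → y ): FIRST = { 'y' }
Productions for S:
  S → S ): FIRST = { ')' }
  S → ) P: FIRST = { ')' }
B has only one production, so no FIRST/FIRST conflict is possible there.

Conflict for S: S → S ) and S → ) P
  Overlap: { ')' }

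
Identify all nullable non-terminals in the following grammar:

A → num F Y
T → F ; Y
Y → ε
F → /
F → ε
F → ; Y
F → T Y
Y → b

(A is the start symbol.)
ε-productions: Y → ε, F → ε
So Y, F are immediately nullable.
No further non-terminal can be added: every production for the remaining non-terminals contains a terminal or a non-nullable non-terminal.
Nullable = { 'F', 'Y' }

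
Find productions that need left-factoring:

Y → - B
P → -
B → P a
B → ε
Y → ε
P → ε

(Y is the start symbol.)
Left-factoring is needed when two productions for the same non-terminal
share a common prefix on the right-hand side.

Productions for Y:
  Y → - B
  Y → ε
Productions for P:
  P → -
  P → ε
Productions for B:
  B → P a
  B → ε

No common prefixes found.

Answer: No, left-factoring is not needed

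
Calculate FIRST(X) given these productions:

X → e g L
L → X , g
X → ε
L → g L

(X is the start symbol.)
To compute FIRST(X), examine every production with X on the left-hand side, reading each right-hand side left to right until a non-nullable symbol is reached.

From X → e g L:
  - e is a terminal: add 'e' and stop
From X → ε:
  - ε-production, so ε ∈ FIRST(X)

Collecting: FIRST(X) = { 'e', ε }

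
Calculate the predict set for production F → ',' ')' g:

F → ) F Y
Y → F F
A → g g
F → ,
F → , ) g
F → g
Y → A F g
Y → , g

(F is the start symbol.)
{ ',' }

PREDICT(F → ',' ')' g) = (FIRST(RHS) \ {ε}) ∪ (FOLLOW(F) if ε ∈ FIRST(RHS), i.e. RHS ⇒* ε)
FIRST(',' ')' g) = { ',' }
ε ∉ FIRST(',' ')' g), so FOLLOW(F) is not added.
PREDICT(F → ',' ')' g) = { ',' }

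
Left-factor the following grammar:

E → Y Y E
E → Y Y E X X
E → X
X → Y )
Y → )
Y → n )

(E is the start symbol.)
Left-factoring transforms A → αβ₁ | αβ₂ into A → αA' and A' → β₁ | β₂
(α is the longest common prefix among the alternatives). Repeat until
no nonterminal has two alternatives with a common prefix.

Round 1: E has alternatives sharing prefix 'Y Y E'. Introduce E': E → Y Y E E'
  Add: E' → ε
  Add: E' → X X

No remaining common prefixes — done.

Resulting grammar:
E → Y Y E E'
E' → ε
E' → X X
E → X
X → Y )
Y → )
Y → n )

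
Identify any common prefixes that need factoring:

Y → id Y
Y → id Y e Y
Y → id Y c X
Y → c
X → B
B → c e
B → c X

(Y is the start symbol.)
Yes, Y has productions with common prefix 'id Y'; B has productions with common prefix 'c'

Left-factoring is needed when two productions for the same non-terminal
share a common prefix on the right-hand side.

Productions for Y:
  Y → id Y
  Y → id Y e Y
  Y → id Y c X
  Y → c
Productions for B:
  B → c e
  B → c X

Found common prefix 'id Y' in productions for Y
Found common prefix 'c' in productions for B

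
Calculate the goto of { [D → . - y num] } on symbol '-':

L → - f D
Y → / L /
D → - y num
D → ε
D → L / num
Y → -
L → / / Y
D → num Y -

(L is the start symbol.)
{ [D → - . y num] }

GOTO(I, '-') = CLOSURE({ [A → αX.β] : [A → α.Xβ] ∈ I, X = '-' })

Items with dot before '-', with the dot advanced:
  [D → . - y num] → [D → - . y num]
Closure adds nothing (no advanced item has the dot before a non-terminal).

GOTO = { [D → - . y num] }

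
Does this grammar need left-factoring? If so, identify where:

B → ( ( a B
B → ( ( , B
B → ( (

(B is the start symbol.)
Left-factoring is needed when two productions for the same non-terminal
share a common prefix on the right-hand side.

Productions for B:
  B → ( ( a B
  B → ( ( , B
  B → ( (

Found common prefix '( (' in productions for B

Answer: Yes, B has productions with common prefix '( ('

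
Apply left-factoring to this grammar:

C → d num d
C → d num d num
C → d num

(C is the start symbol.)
Left-factoring transforms A → αβ₁ | αβ₂ into A → αA' and A' → β₁ | β₂
(α is the longest common prefix among the alternatives). Repeat until
no nonterminal has two alternatives with a common prefix.

Round 1: C has alternatives sharing prefix 'd num'. Introduce C': C → d num C'
  Add: C' → d
  Add: C' → d num
  Add: C' → ε

Round 2: C' has alternatives sharing prefix 'd'. Introduce C'': C' → d C''
  Add: C'' → ε
  Add: C'' → num

No remaining common prefixes — done.

Resulting grammar:
C → d num C'
C' → d C''
C'' → ε
C'' → num
C' → ε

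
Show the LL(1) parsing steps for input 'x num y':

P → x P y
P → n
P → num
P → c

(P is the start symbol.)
LL(1) parsing maintains a stack (initially the start symbol over $) and the input. At each step: if the stack top is a terminal, match it against the current input token; if it is a non-terminal N, replace it with the RHS of M[N, lookahead] (the unique production whose predict set contains the lookahead).

Stack is shown with the top on the left.

Stack    Input      Action
--------------------------
P $      x num y $  output P → x P y
x P y $  x num y $  match 'x'
P y $    num y $    output P → num
num y $  num y $    match 'num'
y $      y $        match 'y'
$        $          accept

The string is accepted.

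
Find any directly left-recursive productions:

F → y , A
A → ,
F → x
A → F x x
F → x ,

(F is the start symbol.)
F → y , A: starts with y
A → ,: starts with ','
F → x: starts with x
A → F x x: starts with F
F → x ,: starts with x

No direct left recursion found.

Answer: No direct left recursion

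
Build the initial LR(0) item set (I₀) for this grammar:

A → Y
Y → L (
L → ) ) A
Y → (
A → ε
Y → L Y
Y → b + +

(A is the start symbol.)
{ [A → . Y], [A → .], [A' → . A], [L → . ) ) A], [Y → . (], [Y → . L (], [Y → . L Y], [Y → . b + +] }

First, augment the grammar with A' → A
I₀ = CLOSURE({ [A' → . A] }):
  [A' → . A] has the dot before A: add [A → . Y], [A → .]
  [A → . Y] has the dot before Y: add [Y → . L (], [Y → . (], [Y → . L Y], [Y → . b + +]
  [Y → . L (] has the dot before L: add [L → . ) ) A]
No further items can be added.

I₀ = { [A → . Y], [A → .], [A' → . A], [L → . ) ) A], [Y → . (], [Y → . L (], [Y → . L Y], [Y → . b + +] }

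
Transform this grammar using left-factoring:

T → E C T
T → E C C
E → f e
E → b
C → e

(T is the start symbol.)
T → E C T'
T' → T
T' → C
E → f e
E → b
C → e

Left-factoring transforms A → αβ₁ | αβ₂ into A → αA' and A' → β₁ | β₂
(α is the longest common prefix among the alternatives). Repeat until
no nonterminal has two alternatives with a common prefix.

Round 1: T has alternatives sharing prefix 'E C'. Introduce T': T → E C T'
  Add: T' → T
  Add: T' → C

No remaining common prefixes — done.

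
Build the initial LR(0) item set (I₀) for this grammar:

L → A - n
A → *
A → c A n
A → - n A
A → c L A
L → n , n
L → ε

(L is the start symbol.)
First, augment the grammar with L' → L
I₀ = CLOSURE({ [L' → . L] }):
  [L' → . L] has the dot before L: add [L → . A - n], [L → . n , n], [L → .]
  [L → . A - n] has the dot before A: add [A → . *], [A → . c A n], [A → . - n A], [A → . c L A]
No further items can be added.

I₀ = { [A → . *], [A → . - n A], [A → . c A n], [A → . c L A], [L → . A - n], [L → . n , n], [L → .], [L' → . L] }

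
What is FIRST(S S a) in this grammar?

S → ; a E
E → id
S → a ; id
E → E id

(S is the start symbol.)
FIRST sets of the non-terminals involved (from the grammar, by fixed-point iteration):
  FIRST(S) = { ';', 'a' }

To compute FIRST(S S a), process the symbols left to right:
Symbol S is a non-terminal. Add FIRST(S) \ {ε} = { ';', 'a' }
S is not nullable (ε ∉ FIRST(S)), so stop here.
FIRST(S S a) = { ';', 'a' }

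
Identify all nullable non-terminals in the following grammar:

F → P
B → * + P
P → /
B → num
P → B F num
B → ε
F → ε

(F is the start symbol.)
A non-terminal is nullable if it can derive ε (the empty string): either it has an ε-production, or it has a production whose right-hand side consists entirely of nullable non-terminals.

ε-productions: B → ε, F → ε
So B, F are immediately nullable.
No further non-terminal can be added: every production for the remaining non-terminals contains a terminal or a non-nullable non-terminal.
Nullable = { 'B', 'F' }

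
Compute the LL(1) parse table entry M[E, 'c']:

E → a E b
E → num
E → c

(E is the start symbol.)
E → c

To find M[E, 'c'], we find productions for E where 'c' is in the predict set (PREDICT(N → α) = (FIRST(α) \ {ε}) ∪ (FOLLOW(N) if α ⇒* ε)).

E → a E b: PREDICT = { 'a' }
E → num: PREDICT = { 'num' }
E → c: PREDICT = { 'c' }
  'c' is in predict set, so this production goes in M[E, 'c']

M[E, 'c'] = E → c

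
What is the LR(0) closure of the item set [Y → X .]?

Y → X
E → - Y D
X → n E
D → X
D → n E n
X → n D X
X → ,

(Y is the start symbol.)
To compute CLOSURE, for each item [A → α.Bβ] where B is a non-terminal, add [B → .γ] for all productions B → γ; repeat for the newly added items until nothing changes.

Start with: [Y → X .]
The dot is at the end, so nothing is added.

CLOSURE = { [Y → X .] }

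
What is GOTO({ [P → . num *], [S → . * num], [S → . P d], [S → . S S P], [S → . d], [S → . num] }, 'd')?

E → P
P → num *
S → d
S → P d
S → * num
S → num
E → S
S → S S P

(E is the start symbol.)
GOTO(I, 'd') = CLOSURE({ [A → αX.β] : [A → α.Xβ] ∈ I, X = 'd' })

Items with dot before 'd', with the dot advanced:
  [S → . d] → [S → d .]
Closure adds nothing (no advanced item has the dot before a non-terminal).

GOTO = { [S → d .] }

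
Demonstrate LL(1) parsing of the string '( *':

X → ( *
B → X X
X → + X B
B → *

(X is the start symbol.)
LL(1) parsing maintains a stack (initially the start symbol over $) and the input. At each step: if the stack top is a terminal, match it against the current input token; if it is a non-terminal N, replace it with the RHS of M[N, lookahead] (the unique production whose predict set contains the lookahead).

Stack is shown with the top on the left.

Stack  Input  Action
--------------------
X $    ( * $  output X → ( *
( * $  ( * $  match '('
* $    * $    match '*'
$      $      accept

The string is accepted.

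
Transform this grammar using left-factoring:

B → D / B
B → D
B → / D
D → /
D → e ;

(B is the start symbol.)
Left-factoring transforms A → αβ₁ | αβ₂ into A → αA' and A' → β₁ | β₂
(α is the longest common prefix among the alternatives). Repeat until
no nonterminal has two alternatives with a common prefix.

Round 1: B has alternatives sharing prefix 'D'. Introduce B': B → D B'
  Add: B' → / B
  Add: B' → ε

No remaining common prefixes — done.

Resulting grammar:
B → D B'
B' → / B
B' → ε
B → / D
D → /
D → e ;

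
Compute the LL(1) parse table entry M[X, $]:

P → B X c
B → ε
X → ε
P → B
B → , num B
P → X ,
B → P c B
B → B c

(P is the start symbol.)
Empty (error entry)

To find M[X, $], we find productions for X where $ is in the predict set (PREDICT(N → α) = (FIRST(α) \ {ε}) ∪ (FOLLOW(N) if α ⇒* ε)).

Relevant sets:
  FOLLOW(X) = { ',', 'c' }

X → ε: PREDICT = { ',', 'c' }

M[X, $] is empty (no production applies)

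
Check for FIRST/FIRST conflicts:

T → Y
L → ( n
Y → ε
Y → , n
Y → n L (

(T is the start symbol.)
A FIRST/FIRST conflict occurs when two productions N → α and N → β for the same non-terminal have FIRST(α) ∩ FIRST(β) ≠ ∅ (with ε ∈ FIRST of a nullable right-hand side, so two nullable alternatives also conflict).

Productions for Y:
  Y → ε: FIRST = { ε }
  Y → , n: FIRST = { ',' }
  Y → n L (: FIRST = { 'n' }
T, L have only one production, so no FIRST/FIRST conflict is possible there.

All alternatives of each non-terminal have pairwise disjoint FIRST sets.

Answer: No FIRST/FIRST conflicts.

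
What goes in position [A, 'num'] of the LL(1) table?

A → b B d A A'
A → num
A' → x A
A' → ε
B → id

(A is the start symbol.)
To find M[A, 'num'], we find productions for A where 'num' is in the predict set (PREDICT(N → α) = (FIRST(α) \ {ε}) ∪ (FOLLOW(N) if α ⇒* ε)).

A → b B d A A': PREDICT = { 'b' }
A → num: PREDICT = { 'num' }
  'num' is in predict set, so this production goes in M[A, 'num']

M[A, 'num'] = A → num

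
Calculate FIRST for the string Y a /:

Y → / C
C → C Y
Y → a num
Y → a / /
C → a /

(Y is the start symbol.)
{ '/', 'a' }

FIRST sets of the non-terminals involved (from the grammar, by fixed-point iteration):
  FIRST(Y) = { '/', 'a' }

To compute FIRST(Y a /), process the symbols left to right:
Symbol Y is a non-terminal. Add FIRST(Y) \ {ε} = { '/', 'a' }
Y is not nullable (ε ∉ FIRST(Y)), so stop here.
FIRST(Y a /) = { '/', 'a' }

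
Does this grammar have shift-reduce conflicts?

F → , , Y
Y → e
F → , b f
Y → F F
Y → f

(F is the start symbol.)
No shift-reduce conflicts

Augment with F' → F and build the canonical LR(0) collection (I0 = CLOSURE({[F' → . F]}), then GOTO on every symbol after a dot until no new states appear). It has 11 states:
  I0: { [F → . , , Y], [F → . , b f], [F' → . F] }  — shift
  I1: { [F → , . , Y], [F → , . b f] }  — shift
  I2: { [F' → F .] }  — accept
  I3: { [F → , , . Y], [F → . , , Y], [F → . , b f], [Y → . F F], [Y → . e], [Y → . f] }  — shift
  I4: { [F → , b . f] }  — shift
  I5: { [F → , b f .] }  — reduce
  I6: { [F → . , , Y], [F → . , b f], [Y → F . F] }  — shift
  I7: { [F → , , Y .] }  — reduce
  I8: { [Y → e .] }  — reduce
  I9: { [Y → f .] }  — reduce
  I10: { [Y → F F .] }  — reduce

No state contains both a complete item and a shift item.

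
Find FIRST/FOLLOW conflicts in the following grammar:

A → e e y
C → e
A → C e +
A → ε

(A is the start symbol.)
A FIRST/FOLLOW conflict occurs when a non-terminal N has a nullable alternative N → β (β ⇒* ε) and another alternative N → α with FIRST(α) ∩ FOLLOW(N) ≠ ∅: on such a lookahead the parser cannot decide between expanding α and letting N vanish via β.

Nullable non-terminals: A.
FIRST sets used below: FIRST(C) = { 'e' }

A: nullable alternative(s) A → ε; FOLLOW(A) = { $ }
  A → e e y: FIRST \ {ε} = { 'e' } — disjoint from FOLLOW(A)
  A → C e +: FIRST \ {ε} = { 'e' } — disjoint from FOLLOW(A)
  A → ε: FIRST \ {ε} = { } — this is the only nullable alternative, skip

C has no nullable alternative, so no FIRST/FOLLOW check is needed there.

No FIRST/FOLLOW conflicts found.

Answer: No FIRST/FOLLOW conflicts.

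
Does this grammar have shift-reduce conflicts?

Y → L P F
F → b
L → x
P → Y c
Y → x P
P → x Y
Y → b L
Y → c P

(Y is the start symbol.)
Augment with Y' → Y and build the canonical LR(0) collection (I0 = CLOSURE({[Y' → . Y]}), then GOTO on every symbol after a dot until no new states appear). It has 17 states:
  I0: { [L → . x], [Y → . L P F], [Y → . b L], [Y → . c P], [Y → . x P], [Y' → . Y] }  — shift
  I1: { [L → . x], [P → . Y c], [P → . x Y], [Y → . L P F], [Y → . b L], [Y → . c P], [Y → . x P], [Y → L . P F] }  — shift
  I2: { [Y' → Y .] }  — accept
  I3: { [L → . x], [Y → b . L] }  — shift
  I4: { [L → . x], [P → . Y c], [P → . x Y], [Y → . L P F], [Y → . b L], [Y → . c P], [Y → . x P], [Y → c . P] }  — shift
  I5: { [L → . x], [L → x .], [P → . Y c], [P → . x Y], [Y → . L P F], [Y → . b L], [Y → . c P], [Y → . x P], [Y → x . P] }  — shift, reduce
  I6: { [Y → x P .] }  — reduce
  I7: { [P → Y . c] }  — shift
  I8: { [L → . x], [L → x .], [P → . Y c], [P → . x Y], [P → x . Y], [Y → . L P F], [Y → . b L], [Y → . c P], [Y → . x P], [Y → x . P] }  — shift, reduce
  I9: { [P → Y . c], [P → x Y .] }  — shift, reduce
  I10: { [P → Y c .] }  — reduce
  I11: { [Y → c P .] }  — reduce
  I12: { [Y → b L .] }  — reduce
  I13: { [L → x .] }  — reduce
  I14: { [F → . b], [Y → L P . F] }  — shift
  I15: { [Y → L P F .] }  — reduce
  I16: { [F → b .] }  — reduce

I5 contains reduce item [L → x .] and shift items [L → . x], [P → . x Y], [Y → . b L], [Y → . c P], [Y → . x P] — shift-reduce conflict.
I8 contains reduce item [L → x .] and shift items [L → . x], [P → . x Y], [Y → . b L], [Y → . c P], [Y → . x P] — shift-reduce conflict.
I9 contains reduce item [P → x Y .] and shift item [P → Y . c] — shift-reduce conflict.

Answer: Yes — I5: [L → x .] vs [L → . x]; I8: [L → x .] vs [L → . x]; I9: [P → x Y .] vs [P → Y . c]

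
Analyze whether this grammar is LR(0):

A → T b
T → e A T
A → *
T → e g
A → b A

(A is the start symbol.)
Yes, the grammar is LR(0)

A grammar is LR(0) if no state in the canonical LR(0) collection has:
  - both a shift item (dot before a terminal) and a complete item (shift-reduce conflict), or
  - two or more complete items (reduce-reduce conflict; the accept item [A' → A .] counts as a complete item here).

Augment with A' → A and build the canonical LR(0) collection (I0 = CLOSURE({[A' → . A]}), then GOTO on every symbol after a dot until no new states appear). It has 11 states:
  I0: { [A → . *], [A → . T b], [A → . b A], [A' → . A], [T → . e A T], [T → . e g] }  — shift
  I1: { [A → * .] }  — reduce
  I2: { [A' → A .] }  — accept
  I3: { [A → T . b] }  — shift
  I4: { [A → . *], [A → . T b], [A → . b A], [A → b . A], [T → . e A T], [T → . e g] }  — shift
  I5: { [A → . *], [A → . T b], [A → . b A], [T → . e A T], [T → . e g], [T → e . A T], [T → e . g] }  — shift
  I6: { [T → . e A T], [T → . e g], [T → e A . T] }  — shift
  I7: { [T → e g .] }  — reduce
  I8: { [T → e A T .] }  — reduce
  I9: { [A → b A .] }  — reduce
  I10: { [A → T b .] }  — reduce

Every state is either a pure shift/goto state or contains exactly one complete item and nothing to shift — no conflicts. The grammar is LR(0).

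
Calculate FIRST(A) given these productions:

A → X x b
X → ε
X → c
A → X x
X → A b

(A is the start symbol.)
{ 'c', 'x' }

To compute FIRST(A), examine every production with A on the left-hand side, reading each right-hand side left to right until a non-nullable symbol is reached.

FIRST sets of the other non-terminals involved (by the same procedure, iterated to a fixed point):
  FIRST(X) = { 'c', 'x', ε }

From A → X x b:
  - X is a non-terminal: add FIRST(X) \ {ε} = { 'c', 'x' }
    X is nullable, so continue to the next symbol
  - x is a terminal: add 'x' and stop
From A → X x:
  - X is a non-terminal: add FIRST(X) \ {ε} = { 'c', 'x' }
    X is nullable, so continue to the next symbol
  - x is a terminal: add 'x' and stop

Collecting: FIRST(A) = { 'c', 'x' }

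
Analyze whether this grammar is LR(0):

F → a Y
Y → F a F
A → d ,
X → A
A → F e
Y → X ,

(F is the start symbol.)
Yes, the grammar is LR(0)

A grammar is LR(0) if no state in the canonical LR(0) collection has:
  - both a shift item (dot before a terminal) and a complete item (shift-reduce conflict), or
  - two or more complete items (reduce-reduce conflict; the accept item [F' → F .] counts as a complete item here).

Augment with F' → F and build the canonical LR(0) collection (I0 = CLOSURE({[F' → . F]}), then GOTO on every symbol after a dot until no new states appear). It has 13 states:
  I0: { [F → . a Y], [F' → . F] }  — shift
  I1: { [F' → F .] }  — accept
  I2: { [A → . F e], [A → . d ,], [F → . a Y], [F → a . Y], [X → . A], [Y → . F a F], [Y → . X ,] }  — shift
  I3: { [X → A .] }  — reduce
  I4: { [A → F . e], [Y → F . a F] }  — shift
  I5: { [Y → X . ,] }  — shift
  I6: { [F → a Y .] }  — reduce
  I7: { [A → d . ,] }  — shift
  I8: { [A → d , .] }  — reduce
  I9: { [Y → X , .] }  — reduce
  I10: { [F → . a Y], [Y → F a . F] }  — shift
  I11: { [A → F e .] }  — reduce
  I12: { [Y → F a F .] }  — reduce

Every state is either a pure shift/goto state or contains exactly one complete item and nothing to shift — no conflicts. The grammar is LR(0).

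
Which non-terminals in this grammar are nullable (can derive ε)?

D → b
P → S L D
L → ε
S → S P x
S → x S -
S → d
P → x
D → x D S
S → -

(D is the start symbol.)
ε-productions: L → ε
So L is immediately nullable.
No further non-terminal can be added: every production for the remaining non-terminals contains a terminal or a non-nullable non-terminal.
Nullable = { 'L' }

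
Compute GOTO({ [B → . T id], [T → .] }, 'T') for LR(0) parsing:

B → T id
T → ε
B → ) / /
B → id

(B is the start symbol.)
{ [B → T . id] }

GOTO(I, 'T') = CLOSURE({ [A → αX.β] : [A → α.Xβ] ∈ I, X = 'T' })

Items with dot before 'T', with the dot advanced:
  [B → . T id] → [B → T . id]
Closure adds nothing (no advanced item has the dot before a non-terminal).

GOTO = { [B → T . id] }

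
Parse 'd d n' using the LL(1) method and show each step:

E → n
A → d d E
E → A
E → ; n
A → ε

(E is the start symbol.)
LL(1) parsing maintains a stack (initially the start symbol over $) and the input. At each step: if the stack top is a terminal, match it against the current input token; if it is a non-terminal N, replace it with the RHS of M[N, lookahead] (the unique production whose predict set contains the lookahead).

Stack is shown with the top on the left.

Stack    Input    Action
------------------------
E $      d d n $  output E → A
A $      d d n $  output A → d d E
d d E $  d d n $  match 'd'
d E $    d n $    match 'd'
E $      n $      output E → n
n $      n $      match 'n'
$        $        accept

The string is accepted.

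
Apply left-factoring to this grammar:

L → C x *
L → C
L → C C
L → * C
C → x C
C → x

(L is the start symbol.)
L → C L'
L' → x *
L' → ε
L' → C
L → * C
C → x C'
C' → C
C' → ε

Left-factoring transforms A → αβ₁ | αβ₂ into A → αA' and A' → β₁ | β₂
(α is the longest common prefix among the alternatives). Repeat until
no nonterminal has two alternatives with a common prefix.

Round 1: L has alternatives sharing prefix 'C'. Introduce L': L → C L'
  Add: L' → x *
  Add: L' → ε
  Add: L' → C

Round 2: C has alternatives sharing prefix 'x'. Introduce C': C → x C'
  Add: C' → C
  Add: C' → ε

No remaining common prefixes — done.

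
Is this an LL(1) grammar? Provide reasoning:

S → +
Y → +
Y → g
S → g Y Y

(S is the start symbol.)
A grammar is LL(1) if for each non-terminal N with multiple productions, the predict sets of those productions are pairwise disjoint, where PREDICT(N → α) = (FIRST(α) \ {ε}) ∪ (FOLLOW(N) if α ⇒* ε).

For S:
  PREDICT(S → '+') = { '+' }
  PREDICT(S → g Y Y) = { 'g' }
For Y:
  PREDICT(Y → '+') = { '+' }
  PREDICT(Y → g) = { 'g' }

All predict sets are disjoint. The grammar IS LL(1).

Answer: Yes, the grammar is LL(1).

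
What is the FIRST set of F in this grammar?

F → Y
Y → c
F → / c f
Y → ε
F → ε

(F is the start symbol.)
To compute FIRST(F), examine every production with F on the left-hand side, reading each right-hand side left to right until a non-nullable symbol is reached.

FIRST sets of the other non-terminals involved (by the same procedure, iterated to a fixed point):
  FIRST(Y) = { 'c', ε }

From F → Y:
  - Y is a non-terminal: add FIRST(Y) \ {ε} = { 'c' }
    Y is nullable and nothing follows, so the whole right-hand side can vanish: ε ∈ FIRST(F)
From F → / c f:
  - '/' is a terminal: add '/' and stop
From F → ε:
  - ε-production, so ε ∈ FIRST(F)

Collecting: FIRST(F) = { '/', 'c', ε }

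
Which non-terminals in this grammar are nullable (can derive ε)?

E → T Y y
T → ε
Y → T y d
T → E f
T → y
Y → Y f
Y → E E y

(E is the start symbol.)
A non-terminal is nullable if it can derive ε (the empty string): either it has an ε-production, or it has a production whose right-hand side consists entirely of nullable non-terminals.

ε-productions: T → ε
So T is immediately nullable.
No further non-terminal can be added: every production for the remaining non-terminals contains a terminal or a non-nullable non-terminal.
Nullable = { 'T' }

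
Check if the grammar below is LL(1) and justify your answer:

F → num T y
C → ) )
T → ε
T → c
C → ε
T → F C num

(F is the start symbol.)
Relevant sets:
  FIRST(F) = { 'num' }
  FOLLOW(C) = { 'num' }
  FOLLOW(T) = { 'y' }

For C:
  PREDICT(C → ')' ')') = { ')' }
  PREDICT(C → ε) = { 'num' }
For T:
  PREDICT(T → ε) = { 'y' }
  PREDICT(T → c) = { 'c' }
  PREDICT(T → F C num) = { 'num' }
F has a single production, so nothing to check there.

All predict sets are disjoint. The grammar IS LL(1).

Answer: Yes, the grammar is LL(1).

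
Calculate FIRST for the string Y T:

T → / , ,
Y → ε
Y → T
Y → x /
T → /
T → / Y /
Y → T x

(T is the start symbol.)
{ '/', 'x' }

FIRST sets of the non-terminals involved (from the grammar, by fixed-point iteration):
  FIRST(Y) = { '/', 'x', ε }
  FIRST(T) = { '/' }

To compute FIRST(Y T), process the symbols left to right:
Symbol Y is a non-terminal. Add FIRST(Y) \ {ε} = { '/', 'x' }
Y is nullable (ε ∈ FIRST(Y)), continue to the next symbol.
Symbol T is a non-terminal. Add FIRST(T) \ {ε} = { '/' }
T is not nullable (ε ∉ FIRST(T)), so stop here.
FIRST(Y T) = { '/', 'x' }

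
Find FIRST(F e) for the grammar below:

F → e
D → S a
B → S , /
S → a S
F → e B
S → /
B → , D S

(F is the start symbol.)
{ 'e' }

FIRST sets of the non-terminals involved (from the grammar, by fixed-point iteration):
  FIRST(F) = { 'e' }

To compute FIRST(F e), process the symbols left to right:
Symbol F is a non-terminal. Add FIRST(F) \ {ε} = { 'e' }
F is not nullable (ε ∉ FIRST(F)), so stop here.
FIRST(F e) = { 'e' }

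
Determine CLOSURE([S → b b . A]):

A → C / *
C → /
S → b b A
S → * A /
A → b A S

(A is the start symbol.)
{ [A → . C / *], [A → . b A S], [C → . /], [S → b b . A] }

To compute CLOSURE, for each item [A → α.Bβ] where B is a non-terminal, add [B → .γ] for all productions B → γ; repeat for the newly added items until nothing changes.

Start with: [S → b b . A]
  [S → b b . A] has the dot before A: add [A → . C / *], [A → . b A S]
  [A → . C / *] has the dot before C: add [C → . /]
No further items can be added.

CLOSURE = { [A → . C / *], [A → . b A S], [C → . /], [S → b b . A] }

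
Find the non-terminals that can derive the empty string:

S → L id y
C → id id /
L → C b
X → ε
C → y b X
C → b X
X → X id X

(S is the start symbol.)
{ 'X' }

A non-terminal is nullable if it can derive ε (the empty string): either it has an ε-production, or it has a production whose right-hand side consists entirely of nullable non-terminals.

ε-productions: X → ε
So X is immediately nullable.
No further non-terminal can be added: every production for the remaining non-terminals contains a terminal or a non-nullable non-terminal.
Nullable = { 'X' }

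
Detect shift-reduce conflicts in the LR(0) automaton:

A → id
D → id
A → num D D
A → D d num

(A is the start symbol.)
No shift-reduce conflicts

A shift-reduce conflict occurs when an LR(0) state has both:
  - a complete (reduce) item [A → α .] (dot at the end), and
  - a shift item [B → β . c γ] (dot before a terminal).

Augment with A' → A and build the canonical LR(0) collection (I0 = CLOSURE({[A' → . A]}), then GOTO on every symbol after a dot until no new states appear). It has 10 states:
  I0: { [A → . D d num], [A → . id], [A → . num D D], [A' → . A], [D → . id] }  — shift
  I1: { [A' → A .] }  — accept
  I2: { [A → D . d num] }  — shift
  I3: { [A → id .], [D → id .] }  — 2 reduces
  I4: { [A → num . D D], [D → . id] }  — shift
  I5: { [A → num D . D], [D → . id] }  — shift
  I6: { [D → id .] }  — reduce
  I7: { [A → num D D .] }  — reduce
  I8: { [A → D d . num] }  — shift
  I9: { [A → D d num .] }  — reduce

No state contains both a complete item and a shift item.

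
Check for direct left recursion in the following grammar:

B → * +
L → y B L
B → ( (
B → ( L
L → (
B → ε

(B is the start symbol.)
B → * +: starts with '*'
L → y B L: starts with y
B → ( (: starts with '('
B → ( L: starts with '('
L → (: starts with '('
B → ε: starts with ε

No direct left recursion found.

Answer: No direct left recursion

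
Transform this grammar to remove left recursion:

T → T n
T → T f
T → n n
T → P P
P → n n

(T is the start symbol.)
T → n n T'
T → P P T'
T' → n T'
T' → f T'
T' → ε
P → n n

T is directly left-recursive. The standard transformation for
  A → A α₁ | ... | A α_m | β₁ | ... | β_n
is
  A  → β₁ A' | ... | β_n A'
  A' → α₁ A' | ... | α_m A' | ε

T → n n becomes T → n n T'
T → P P becomes T → P P T'
T → T n becomes T' → n T'
T → T f becomes T' → f T'
Add T' → ε

Productions for other non-terminals are unchanged:
  P → n n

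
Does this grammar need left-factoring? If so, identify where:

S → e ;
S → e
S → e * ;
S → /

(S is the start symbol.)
Yes, S has productions with common prefix 'e'

Left-factoring is needed when two productions for the same non-terminal
share a common prefix on the right-hand side.

Productions for S:
  S → e ;
  S → e
  S → e * ;
  S → /

Found common prefix 'e' in productions for S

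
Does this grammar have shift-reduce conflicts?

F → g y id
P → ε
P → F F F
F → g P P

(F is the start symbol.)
Augment with F' → F and build the canonical LR(0) collection (I0 = CLOSURE({[F' → . F]}), then GOTO on every symbol after a dot until no new states appear). It has 10 states:
  I0: { [F → . g P P], [F → . g y id], [F' → . F] }  — shift
  I1: { [F' → F .] }  — accept
  I2: { [F → . g P P], [F → . g y id], [F → g . P P], [F → g . y id], [P → . F F F], [P → .] }  — shift, reduce
  I3: { [F → . g P P], [F → . g y id], [P → F . F F] }  — shift
  I4: { [F → . g P P], [F → . g y id], [F → g P . P], [P → . F F F], [P → .] }  — shift, reduce
  I5: { [F → g y . id] }  — shift
  I6: { [F → g y id .] }  — reduce
  I7: { [F → g P P .] }  — reduce
  I8: { [F → . g P P], [F → . g y id], [P → F F . F] }  — shift
  I9: { [P → F F F .] }  — reduce

I2 contains reduce item [P → .] and shift items [F → . g P P], [F → . g y id], [F → g . y id] — shift-reduce conflict.
I4 contains reduce item [P → .] and shift items [F → . g P P], [F → . g y id] — shift-reduce conflict.

Answer: Yes — I2: [P → .] vs [F → . g P P]; I4: [P → .] vs [F → . g P P]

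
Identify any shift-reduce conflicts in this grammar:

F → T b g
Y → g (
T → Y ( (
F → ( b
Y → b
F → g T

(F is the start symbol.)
No shift-reduce conflicts

Augment with F' → F and build the canonical LR(0) collection (I0 = CLOSURE({[F' → . F]}), then GOTO on every symbol after a dot until no new states appear). It has 15 states:
  I0: { [F → . ( b], [F → . T b g], [F → . g T], [F' → . F], [T → . Y ( (], [Y → . b], [Y → . g (] }  — shift
  I1: { [F → ( . b] }  — shift
  I2: { [F' → F .] }  — accept
  I3: { [F → T . b g] }  — shift
  I4: { [T → Y . ( (] }  — shift
  I5: { [Y → b .] }  — reduce
  I6: { [F → g . T], [T → . Y ( (], [Y → . b], [Y → . g (], [Y → g . (] }  — shift
  I7: { [Y → g ( .] }  — reduce
  I8: { [F → g T .] }  — reduce
  I9: { [Y → g . (] }  — shift
  I10: { [T → Y ( . (] }  — shift
  I11: { [T → Y ( ( .] }  — reduce
  I12: { [F → T b . g] }  — shift
  I13: { [F → T b g .] }  — reduce
  I14: { [F → ( b .] }  — reduce

No state contains both a complete item and a shift item.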